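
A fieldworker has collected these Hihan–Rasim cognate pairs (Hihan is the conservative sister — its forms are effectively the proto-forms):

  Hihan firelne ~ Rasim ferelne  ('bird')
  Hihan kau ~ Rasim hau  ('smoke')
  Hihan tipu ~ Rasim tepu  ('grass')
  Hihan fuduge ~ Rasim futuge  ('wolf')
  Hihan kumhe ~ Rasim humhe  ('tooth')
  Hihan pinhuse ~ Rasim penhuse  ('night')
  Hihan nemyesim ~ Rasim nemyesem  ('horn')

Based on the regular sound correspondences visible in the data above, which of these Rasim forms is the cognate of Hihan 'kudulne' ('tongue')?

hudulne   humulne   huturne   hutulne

kumhe ~ humhe — Hihan k corresponds to Rasim h word-initially before a back vowel.
fuduge ~ futuge — Hihan d corresponds to Rasim t between vowels (before a back vowel).
Applying these to Hihan 'kudulne':
  kudulne → hudulne   (k→h word-initially before a back vowel)
  hudulne → hutulne   (d→t between vowels (before a back vowel))
So the Rasim cognate is 'hutulne'.

hutulne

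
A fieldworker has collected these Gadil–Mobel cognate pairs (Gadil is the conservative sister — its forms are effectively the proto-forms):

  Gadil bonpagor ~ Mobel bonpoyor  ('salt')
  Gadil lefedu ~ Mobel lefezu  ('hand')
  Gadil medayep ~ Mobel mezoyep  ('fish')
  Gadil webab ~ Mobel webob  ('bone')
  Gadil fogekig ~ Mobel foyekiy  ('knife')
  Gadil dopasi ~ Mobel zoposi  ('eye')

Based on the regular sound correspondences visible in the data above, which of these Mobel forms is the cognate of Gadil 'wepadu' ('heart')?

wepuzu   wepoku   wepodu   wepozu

wepozu

bonpagor ~ bonpoyor, medayep ~ mezoyep — Gadil a corresponds to Mobel o after a consonant, before a consonant other than r, m, n, p, b, f, v.
lefedu ~ lefezu — Gadil d corresponds to Mobel z between vowels (before a back vowel).
Applying these to Gadil 'wepadu':
  wepadu → wepodu   (a→o after a consonant, before a consonant other than r, m, n, p, b, f, v)
  wepodu → wepozu   (d→z between vowels (before a back vowel))
So the Mobel cognate is 'wepozu'.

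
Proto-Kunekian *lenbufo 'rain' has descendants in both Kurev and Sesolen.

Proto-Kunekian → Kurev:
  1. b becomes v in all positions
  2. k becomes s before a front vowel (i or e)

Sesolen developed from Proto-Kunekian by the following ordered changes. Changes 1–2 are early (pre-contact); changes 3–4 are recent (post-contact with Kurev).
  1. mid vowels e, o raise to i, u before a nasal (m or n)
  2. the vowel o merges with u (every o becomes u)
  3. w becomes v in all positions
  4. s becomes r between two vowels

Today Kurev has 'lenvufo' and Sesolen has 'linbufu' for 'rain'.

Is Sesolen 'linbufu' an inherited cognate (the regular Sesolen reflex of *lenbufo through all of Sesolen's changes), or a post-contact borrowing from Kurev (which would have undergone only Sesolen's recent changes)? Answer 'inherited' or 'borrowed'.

inherited

If inherited, *lenbufo would pass through all of Sesolen's changes:
Sesolen: *lenbufo
  lenbufo → linbufo   [pre-nasal raising]
  linbufo → linbufu   [vowel merger]
  linbufu (rule 3 does not apply)
  linbufu (rule 4 does not apply)
  giving Sesolen linbufu.
If borrowed from Kurev 'lenvufo' after the early changes, it would undergo only the recent ones:
  rule 3 (unconditioned shift): no change (lenvufo)
  rule 4 (rhotacism): no change (lenvufo)
  ⇒ as a loan: lenvufo
Sesolen 'linbufu' matches the inherited outcome exactly, so it is an inherited cognate, not a loan.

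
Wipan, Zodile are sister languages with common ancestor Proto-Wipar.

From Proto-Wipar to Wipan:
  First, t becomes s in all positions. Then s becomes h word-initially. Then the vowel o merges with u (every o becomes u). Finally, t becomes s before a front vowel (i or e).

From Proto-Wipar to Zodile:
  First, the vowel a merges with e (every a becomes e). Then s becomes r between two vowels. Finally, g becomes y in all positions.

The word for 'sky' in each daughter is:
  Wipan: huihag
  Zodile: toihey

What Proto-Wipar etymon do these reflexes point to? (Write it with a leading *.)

Position 6: Wipan has g, Zodile has y. Wipan preserves g here (none of its changes turn any other segment into g), so the proto-segment is *g.
Position 2: Wipan has u, Zodile has o. Zodile preserves o here (none of its changes turn any other segment into o), so the proto-segment is *o.
Verify the candidate proto-form against each daughter:
Wipan: *toihag > soihag > hoihag > huihag  (by unconditioned shift, debuccalisation, vowel merger)
Zodile: *toihag > toiheg > toihey  (by vowel merger, unconditioned shift)
Only *toihag yields all of Wipan huihag, Zodile toihey.

*toihag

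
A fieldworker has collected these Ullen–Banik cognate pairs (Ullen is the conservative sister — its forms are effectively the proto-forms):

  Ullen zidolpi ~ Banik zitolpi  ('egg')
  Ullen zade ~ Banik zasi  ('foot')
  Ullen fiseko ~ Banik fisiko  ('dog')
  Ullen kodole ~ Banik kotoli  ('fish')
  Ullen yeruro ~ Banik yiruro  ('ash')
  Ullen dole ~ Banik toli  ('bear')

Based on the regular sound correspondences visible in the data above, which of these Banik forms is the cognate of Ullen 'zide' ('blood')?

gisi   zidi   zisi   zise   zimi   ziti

zade ~ zasi — Ullen d corresponds to Banik s between vowels (before a front vowel).
zade ~ zasi, kodole ~ kotoli — Ullen e corresponds to Banik i word-finally.
Applying these to Ullen 'zide':
  zide → zise   (d→s between vowels (before a front vowel))
  zise → zisi   (e→i word-finally)
So the Banik cognate is 'zisi'.

zisi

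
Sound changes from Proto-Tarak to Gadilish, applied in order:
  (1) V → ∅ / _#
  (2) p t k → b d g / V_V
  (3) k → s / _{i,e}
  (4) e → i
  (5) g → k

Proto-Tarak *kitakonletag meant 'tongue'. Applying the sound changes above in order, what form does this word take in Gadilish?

sidakonlidak

Gadilish: *kitakonletag
  kitakonletag (rule 1 does not apply)
  kitakonletag → kidagonledag   [intervocalic voicing]
  kidagonledag → sidagonledag   [palatalisation]
  sidagonledag → sidagonlidag   [vowel merger]
  sidagonlidag → sidakonlidak   [unconditioned shift]
  giving Gadilish sidakonlidak.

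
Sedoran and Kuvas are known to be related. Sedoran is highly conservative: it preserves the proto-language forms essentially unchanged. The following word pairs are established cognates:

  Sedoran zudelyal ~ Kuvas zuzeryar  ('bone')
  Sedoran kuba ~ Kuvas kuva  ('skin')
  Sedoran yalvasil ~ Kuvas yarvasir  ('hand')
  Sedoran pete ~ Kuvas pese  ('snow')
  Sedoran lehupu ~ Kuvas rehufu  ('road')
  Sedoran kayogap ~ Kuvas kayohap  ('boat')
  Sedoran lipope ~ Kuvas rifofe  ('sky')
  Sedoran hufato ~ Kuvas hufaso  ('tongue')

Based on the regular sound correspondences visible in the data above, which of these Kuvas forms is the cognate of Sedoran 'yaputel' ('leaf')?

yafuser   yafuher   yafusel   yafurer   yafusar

lehupu ~ rehufu — Sedoran p corresponds to Kuvas f between vowels (before a back vowel).
pete ~ pese — Sedoran t corresponds to Kuvas s between vowels (before a front vowel).
zudelyal ~ zuzeryar, yalvasil ~ yarvasir — Sedoran l corresponds to Kuvas r word-finally.
Applying these to Sedoran 'yaputel':
  yaputel → yafutel   (p→f between vowels (before a back vowel))
  yafutel → yafusel   (t→s between vowels (before a front vowel))
  yafusel → yafuser   (l→r word-finally)
So the Kuvas cognate is 'yafuser'.

yafuser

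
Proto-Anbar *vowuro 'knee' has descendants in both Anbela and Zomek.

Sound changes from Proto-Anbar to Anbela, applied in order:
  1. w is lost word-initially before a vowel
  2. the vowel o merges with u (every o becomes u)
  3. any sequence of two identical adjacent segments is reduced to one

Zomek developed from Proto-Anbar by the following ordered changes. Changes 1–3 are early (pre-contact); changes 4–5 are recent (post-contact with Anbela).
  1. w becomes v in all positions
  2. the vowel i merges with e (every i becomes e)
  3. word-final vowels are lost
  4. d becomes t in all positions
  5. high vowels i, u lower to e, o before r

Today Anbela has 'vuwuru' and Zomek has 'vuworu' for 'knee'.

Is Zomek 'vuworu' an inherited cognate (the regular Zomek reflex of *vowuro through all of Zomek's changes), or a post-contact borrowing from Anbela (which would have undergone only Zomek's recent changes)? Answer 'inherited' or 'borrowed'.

borrowed

If inherited, *vowuro would pass through all of Zomek's changes:
Zomek: *vowuro > vovuro > vovur > vovor  (by unconditioned shift, apocope, pre-rhotic lowering)
If borrowed from Anbela 'vuwuru' after the early changes, it would undergo only the recent ones:
  rule 4 (unconditioned shift): no change (vuwuru)
  rule 5 (pre-rhotic lowering): vuwuru → vuworu
  ⇒ as a loan: vuworu
Zomek 'vuworu' matches the loan outcome 'vuworu', not the inherited 'vovor' — it skipped the early Zomek changes, so it was borrowed from Anbela.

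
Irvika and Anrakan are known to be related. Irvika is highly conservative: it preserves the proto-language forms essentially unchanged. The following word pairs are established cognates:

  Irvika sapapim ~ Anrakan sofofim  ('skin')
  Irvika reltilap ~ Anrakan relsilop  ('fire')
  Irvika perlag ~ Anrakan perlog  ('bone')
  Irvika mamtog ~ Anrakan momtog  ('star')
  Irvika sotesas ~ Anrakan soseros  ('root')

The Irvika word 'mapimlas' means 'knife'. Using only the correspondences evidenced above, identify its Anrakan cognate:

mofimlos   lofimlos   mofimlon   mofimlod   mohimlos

sapapim ~ sofofim, reltilap ~ relsilop — Irvika a corresponds to Anrakan o after a consonant, before a labial obstruent.
sapapim ~ sofofim — Irvika p corresponds to Anrakan f between vowels (before a front vowel).
perlag ~ perlog, sotesas ~ soseros — Irvika a corresponds to Anrakan o after a consonant, before a consonant other than r, m, n, p, b, f, v.
Applying these to Irvika 'mapimlas':
  mapimlas → mopimlas   (a→o after a consonant, before a labial obstruent)
  mopimlas → mofimlas   (p→f between vowels (before a front vowel))
  mofimlas → mofimlos   (a→o after a consonant, before a consonant other than r, m, n, p, b, f, v)
So the Anrakan cognate is 'mofimlos'.

mofimlos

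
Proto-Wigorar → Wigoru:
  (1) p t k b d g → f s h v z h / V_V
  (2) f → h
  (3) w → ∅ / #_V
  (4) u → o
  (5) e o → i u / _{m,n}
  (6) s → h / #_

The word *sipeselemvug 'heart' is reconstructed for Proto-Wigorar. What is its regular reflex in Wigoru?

Wigoru: *sipeselemvug
  sipeselemvug → sifeselemvug   [intervocalic lenition]
  sifeselemvug → siheselemvug   [unconditioned shift]
  siheselemvug (rule 3 does not apply)
  siheselemvug → siheselemvog   [vowel merger]
  siheselemvog → siheselimvog   [pre-nasal raising]
  siheselimvog → hiheselimvog   [debuccalisation]
  giving Wigoru hiheselimvog.

hiheselimvog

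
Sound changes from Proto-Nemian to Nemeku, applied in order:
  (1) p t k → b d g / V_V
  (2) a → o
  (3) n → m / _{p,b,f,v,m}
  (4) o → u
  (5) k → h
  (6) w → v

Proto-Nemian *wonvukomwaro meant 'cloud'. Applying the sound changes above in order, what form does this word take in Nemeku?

vumvugumvuru

Nemeku: *wonvukomwaro > wonvugomwaro > wonvugomworo > womvugomworo > wumvugumwuru > vumvugumvuru  (by intervocalic voicing, vowel merger, nasal place assimilation, vowel merger, unconditioned shift)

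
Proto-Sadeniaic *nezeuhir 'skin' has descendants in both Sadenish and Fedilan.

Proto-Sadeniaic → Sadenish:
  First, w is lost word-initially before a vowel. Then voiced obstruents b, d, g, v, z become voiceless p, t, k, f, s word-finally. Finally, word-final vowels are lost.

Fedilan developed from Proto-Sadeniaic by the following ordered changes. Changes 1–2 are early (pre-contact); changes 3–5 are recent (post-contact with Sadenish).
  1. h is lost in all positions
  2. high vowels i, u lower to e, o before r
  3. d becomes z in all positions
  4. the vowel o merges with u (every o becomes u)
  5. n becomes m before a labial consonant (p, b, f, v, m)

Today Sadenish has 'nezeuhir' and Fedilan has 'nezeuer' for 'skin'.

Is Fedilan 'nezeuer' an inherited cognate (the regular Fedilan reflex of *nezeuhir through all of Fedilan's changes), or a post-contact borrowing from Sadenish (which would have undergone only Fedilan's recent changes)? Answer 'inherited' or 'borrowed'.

If inherited, *nezeuhir would pass through all of Fedilan's changes:
Fedilan: *nezeuhir
  nezeuhir → nezeuir   [h-loss]
  nezeuir → nezeuer   [pre-rhotic lowering]
  nezeuer (rule 3 does not apply)
  nezeuer (rule 4 does not apply)
  nezeuer (rule 5 does not apply)
  giving Fedilan nezeuer.
If borrowed from Sadenish 'nezeuhir' after the early changes, it would undergo only the recent ones:
  rule 3 (unconditioned shift): no change (nezeuhir)
  rule 4 (vowel merger): no change (nezeuhir)
  rule 5 (nasal place assimilation): no change (nezeuhir)
  ⇒ as a loan: nezeuhir
Fedilan 'nezeuer' matches the inherited outcome exactly, so it is an inherited cognate, not a loan.

inherited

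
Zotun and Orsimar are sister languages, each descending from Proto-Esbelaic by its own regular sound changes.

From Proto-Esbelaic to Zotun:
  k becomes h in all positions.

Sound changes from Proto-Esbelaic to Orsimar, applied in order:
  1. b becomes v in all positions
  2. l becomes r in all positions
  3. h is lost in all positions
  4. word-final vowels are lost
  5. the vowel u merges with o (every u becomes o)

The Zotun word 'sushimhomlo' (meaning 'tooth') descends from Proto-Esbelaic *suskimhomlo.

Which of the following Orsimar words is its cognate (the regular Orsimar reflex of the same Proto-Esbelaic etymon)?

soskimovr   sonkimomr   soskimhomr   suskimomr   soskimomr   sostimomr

soskimomr

Orsimar: *suskimhomlo > suskimhomro > suskimomro > suskimomr > soskimomr  (by unconditioned shift, h-loss, apocope, vowel merger)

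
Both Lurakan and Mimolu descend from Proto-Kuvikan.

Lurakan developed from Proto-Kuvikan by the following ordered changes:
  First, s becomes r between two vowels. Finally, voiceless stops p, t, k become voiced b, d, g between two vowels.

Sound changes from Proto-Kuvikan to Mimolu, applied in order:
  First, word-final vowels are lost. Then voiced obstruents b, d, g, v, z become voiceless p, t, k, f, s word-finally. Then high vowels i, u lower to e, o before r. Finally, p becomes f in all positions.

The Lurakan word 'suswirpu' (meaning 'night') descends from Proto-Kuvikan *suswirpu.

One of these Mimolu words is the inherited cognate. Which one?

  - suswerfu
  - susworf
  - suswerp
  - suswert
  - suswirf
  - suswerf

suswerf

Mimolu: *suswirpu > suswirp > suswerp > suswerf  (by apocope, pre-rhotic lowering, unconditioned shift)
Only 'suswerf' matches the regular Mimolu development of *suswirpu.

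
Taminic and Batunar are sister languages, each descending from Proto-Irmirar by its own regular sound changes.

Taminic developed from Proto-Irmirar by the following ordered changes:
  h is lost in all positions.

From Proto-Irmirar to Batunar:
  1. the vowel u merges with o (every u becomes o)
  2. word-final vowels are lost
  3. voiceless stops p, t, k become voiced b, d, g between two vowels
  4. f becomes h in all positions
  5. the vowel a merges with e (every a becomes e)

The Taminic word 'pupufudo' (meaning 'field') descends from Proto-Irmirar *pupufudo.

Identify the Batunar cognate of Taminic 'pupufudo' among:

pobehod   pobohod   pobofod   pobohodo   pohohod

pobohod

Batunar: start from *pupufudo.
  rule 1 (vowel merger): pupufudo → popofodo
  rule 2 (apocope): popofodo → popofod
  rule 3 (intervocalic voicing): popofod → pobofod
  rule 4 (unconditioned shift): pobofod → pobohod
  rule 5: no change — pobohod
  ⇒ Batunar pobohod
The other candidates each miss or misapply at least one Batunar change.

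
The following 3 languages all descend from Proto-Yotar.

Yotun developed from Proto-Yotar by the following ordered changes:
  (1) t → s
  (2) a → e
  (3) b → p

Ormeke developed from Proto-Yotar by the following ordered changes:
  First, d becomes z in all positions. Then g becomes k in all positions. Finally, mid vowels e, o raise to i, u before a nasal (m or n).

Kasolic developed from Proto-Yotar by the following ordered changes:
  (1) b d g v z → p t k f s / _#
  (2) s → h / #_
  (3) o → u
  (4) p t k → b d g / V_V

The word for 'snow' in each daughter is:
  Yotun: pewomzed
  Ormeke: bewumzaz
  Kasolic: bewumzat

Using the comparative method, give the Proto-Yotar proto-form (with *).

*bewomzad

Position 7: Yotun has e, Ormeke has a, Kasolic has a. Ormeke preserves a here (none of its changes turn any other segment into a), so the proto-segment is *a.
Position 4: Yotun has o, Ormeke has u, Kasolic has u. Yotun preserves o here (none of its changes turn any other segment into o), so the proto-segment is *o.
This points to *bewomzad. Verify forward in each daughter:
Yotun: start from *bewomzad.
  rule 1: no change — bewomzad
  rule 2 (vowel merger): bewomzad → bewomzed
  rule 3 (unconditioned shift): bewomzed → pewomzed
  ⇒ Yotun pewomzed
Ormeke: *bewomzad > bewomzaz > bewumzaz  (by unconditioned shift, pre-nasal raising)
Kasolic: *bewomzad > bewomzat > bewumzat  (by final devoicing, vowel merger)
Only *bewomzad yields all of Yotun pewomzed, Ormeke bewumzaz, Kasolic bewumzat.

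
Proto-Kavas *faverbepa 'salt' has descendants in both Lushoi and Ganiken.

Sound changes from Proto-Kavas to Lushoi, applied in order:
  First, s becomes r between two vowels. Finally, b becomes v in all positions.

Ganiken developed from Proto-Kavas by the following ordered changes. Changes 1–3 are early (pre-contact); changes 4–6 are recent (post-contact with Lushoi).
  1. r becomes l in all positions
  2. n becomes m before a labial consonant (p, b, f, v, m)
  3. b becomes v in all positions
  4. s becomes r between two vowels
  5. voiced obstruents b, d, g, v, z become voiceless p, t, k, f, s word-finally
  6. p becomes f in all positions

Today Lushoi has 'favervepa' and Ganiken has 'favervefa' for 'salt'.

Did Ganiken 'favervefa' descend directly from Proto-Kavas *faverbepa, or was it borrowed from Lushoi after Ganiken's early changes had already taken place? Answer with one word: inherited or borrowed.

borrowed

If inherited, *faverbepa would pass through all of Ganiken's changes:
Ganiken: *faverbepa
  faverbepa → favelbepa   [unconditioned shift]
  favelbepa (rule 2 does not apply)
  favelbepa → favelvepa   [unconditioned shift]
  favelvepa (rule 4 does not apply)
  favelvepa (rule 5 does not apply)
  favelvepa → favelvefa   [unconditioned shift]
  giving Ganiken favelvefa.
If borrowed from Lushoi 'favervepa' after the early changes, it would undergo only the recent ones:
  rule 4 (rhotacism): no change (favervepa)
  rule 5 (final devoicing): no change (favervepa)
  rule 6 (unconditioned shift): favervepa → favervefa
  ⇒ as a loan: favervefa
Ganiken 'favervefa' matches the loan outcome 'favervefa', not the inherited 'favelvefa' — it skipped the early Ganiken changes, so it was borrowed from Lushoi.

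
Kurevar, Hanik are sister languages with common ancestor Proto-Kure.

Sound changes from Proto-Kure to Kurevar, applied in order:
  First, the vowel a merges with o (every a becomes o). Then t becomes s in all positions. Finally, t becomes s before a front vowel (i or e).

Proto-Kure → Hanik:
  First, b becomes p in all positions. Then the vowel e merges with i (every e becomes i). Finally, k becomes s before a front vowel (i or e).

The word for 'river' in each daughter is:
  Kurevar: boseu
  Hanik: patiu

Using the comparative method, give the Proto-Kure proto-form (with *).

*bateu

Position 2: Kurevar has o, Hanik has a. Hanik preserves a here (none of its changes turn any other segment into a), so the proto-segment is *a.
Position 1: Kurevar has b, Hanik has p. Kurevar preserves b here (none of its changes turn any other segment into b), so the proto-segment is *b.
This points to *bateu. Verify forward in each daughter:
Kurevar: *bateu
  bateu → boteu   [vowel merger]
  boteu → boseu   [unconditioned shift]
  boseu (rule 3 does not apply)
  giving Kurevar boseu.
Hanik: start from *bateu.
  rule 1 (unconditioned shift): bateu → pateu
  rule 2 (vowel merger): pateu → patiu
  rule 3: no change — patiu
  ⇒ Hanik patiu
No other proto-form is consistent with every reflex, so the reconstruction is *bateu.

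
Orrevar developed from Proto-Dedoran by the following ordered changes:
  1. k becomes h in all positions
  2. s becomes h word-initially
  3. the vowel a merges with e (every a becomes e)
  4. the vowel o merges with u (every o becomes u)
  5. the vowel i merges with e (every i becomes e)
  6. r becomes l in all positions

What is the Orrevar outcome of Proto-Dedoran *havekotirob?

hevehutelub

Orrevar: start from *havekotirob.
  rule 1 (unconditioned shift): havekotirob → havehotirob
  rule 2: no change — havehotirob
  rule 3 (vowel merger): havehotirob → hevehotirob
  rule 4 (vowel merger): hevehotirob → hevehutirub
  rule 5 (vowel merger): hevehutirub → hevehuterub
  rule 6 (unconditioned shift): hevehuterub → hevehutelub
  ⇒ Orrevar hevehutelub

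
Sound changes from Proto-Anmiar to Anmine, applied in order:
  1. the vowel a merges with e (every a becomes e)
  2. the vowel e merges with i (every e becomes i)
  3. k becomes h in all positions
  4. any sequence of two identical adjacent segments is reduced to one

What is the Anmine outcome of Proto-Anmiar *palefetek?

Anmine: *palefetek > pelefetek > pilifitik > pilifitih  (by vowel merger, vowel merger, unconditioned shift)

pilifitih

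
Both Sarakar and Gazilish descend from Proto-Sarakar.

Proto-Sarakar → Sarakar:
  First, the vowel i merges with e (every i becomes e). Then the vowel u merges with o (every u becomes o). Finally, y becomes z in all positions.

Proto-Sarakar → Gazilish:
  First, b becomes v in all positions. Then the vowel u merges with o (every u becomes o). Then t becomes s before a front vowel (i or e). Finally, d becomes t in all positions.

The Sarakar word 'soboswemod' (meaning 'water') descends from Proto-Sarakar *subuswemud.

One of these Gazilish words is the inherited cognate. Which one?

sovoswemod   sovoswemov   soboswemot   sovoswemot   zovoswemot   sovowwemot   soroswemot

sovoswemot

Gazilish: start from *subuswemud.
  rule 1 (unconditioned shift): subuswemud → suvuswemud
  rule 2 (vowel merger): suvuswemud → sovoswemod
  rule 3: no change — sovoswemod
  rule 4 (unconditioned shift): sovoswemod → sovoswemot
  ⇒ Gazilish sovoswemot
The other candidates each miss or misapply at least one Gazilish change.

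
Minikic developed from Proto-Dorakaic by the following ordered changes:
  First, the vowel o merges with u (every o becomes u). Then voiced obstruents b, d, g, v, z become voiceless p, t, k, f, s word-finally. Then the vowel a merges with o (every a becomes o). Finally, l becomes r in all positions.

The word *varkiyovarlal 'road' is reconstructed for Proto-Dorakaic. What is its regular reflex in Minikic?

Minikic: start from *varkiyovarlal.
  rule 1 (vowel merger): varkiyovarlal → varkiyuvarlal
  rule 2: no change — varkiyuvarlal
  rule 3 (vowel merger): varkiyuvarlal → vorkiyuvorlol
  rule 4 (unconditioned shift): vorkiyuvorlol → vorkiyuvorror
  ⇒ Minikic vorkiyuvorror

vorkiyuvorror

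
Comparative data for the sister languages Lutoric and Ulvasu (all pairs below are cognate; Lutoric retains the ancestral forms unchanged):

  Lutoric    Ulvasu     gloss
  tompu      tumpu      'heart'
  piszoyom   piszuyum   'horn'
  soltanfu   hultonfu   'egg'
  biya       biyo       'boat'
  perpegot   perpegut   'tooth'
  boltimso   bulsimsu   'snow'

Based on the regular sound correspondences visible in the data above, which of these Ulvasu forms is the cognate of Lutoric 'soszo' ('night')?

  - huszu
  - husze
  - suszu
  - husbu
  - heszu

huszu

soltanfu ~ hultonfu — Lutoric s corresponds to Ulvasu h word-initially before a back vowel.
piszoyom ~ piszuyum, soltanfu ~ hultonfu — Lutoric o corresponds to Ulvasu u after a consonant, before a consonant other than r, m, n, p, b, f, v.
boltimso ~ bulsimsu — Lutoric o corresponds to Ulvasu u word-finally.
Applying these to Lutoric 'soszo':
  soszo → hoszo   (s→h word-initially before a back vowel)
  hoszo → huszo   (o→u after a consonant, before a consonant other than r, m, n, p, b, f, v)
  huszo → huszu   (o→u word-finally)
So the Ulvasu cognate is 'huszu'.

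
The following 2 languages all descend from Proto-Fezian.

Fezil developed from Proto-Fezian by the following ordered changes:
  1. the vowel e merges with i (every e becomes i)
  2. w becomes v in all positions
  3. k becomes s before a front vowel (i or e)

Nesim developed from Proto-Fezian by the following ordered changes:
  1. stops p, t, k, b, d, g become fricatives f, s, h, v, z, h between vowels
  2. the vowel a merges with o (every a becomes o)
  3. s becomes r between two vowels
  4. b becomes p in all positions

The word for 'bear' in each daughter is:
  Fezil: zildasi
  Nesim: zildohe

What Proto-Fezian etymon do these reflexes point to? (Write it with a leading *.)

Position 6: Fezil has s, Nesim has h. Taking the neighbouring segments as reconstructed: Fezil s could go back to *k or *s; Nesim h could go back to *k or *g or *h — the one source consistent with every daughter is *k.
Position 7: Fezil has i, Nesim has e. Nesim preserves e here (none of its changes turn any other segment into e), so the proto-segment is *e.
Position 5: Fezil has a, Nesim has o. Fezil preserves a here (none of its changes turn any other segment into a), so the proto-segment is *a.
This points to *zildake. Verify forward in each daughter:
Fezil: *zildake
  zildake → zildaki   [vowel merger]
  zildaki (rule 2 does not apply)
  zildaki → zildasi   [palatalisation]
  giving Fezil zildasi.
Nesim: *zildake > zildahe > zildohe  (by intervocalic lenition, vowel merger)
No other proto-form is consistent with every reflex, so the reconstruction is *zildake.

*zildake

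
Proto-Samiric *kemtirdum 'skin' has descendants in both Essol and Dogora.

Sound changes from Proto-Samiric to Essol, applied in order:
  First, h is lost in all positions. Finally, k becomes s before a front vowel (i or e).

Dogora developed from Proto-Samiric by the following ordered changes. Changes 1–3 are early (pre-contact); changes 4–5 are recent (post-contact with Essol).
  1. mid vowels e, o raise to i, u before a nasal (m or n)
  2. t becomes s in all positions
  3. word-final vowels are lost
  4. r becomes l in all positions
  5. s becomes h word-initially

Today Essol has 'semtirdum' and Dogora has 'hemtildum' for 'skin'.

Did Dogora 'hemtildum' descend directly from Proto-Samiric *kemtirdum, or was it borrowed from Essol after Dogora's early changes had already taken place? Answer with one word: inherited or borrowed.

borrowed

If inherited, *kemtirdum would pass through all of Dogora's changes:
Dogora: start from *kemtirdum.
  rule 1 (pre-nasal raising): kemtirdum → kimtirdum
  rule 2 (unconditioned shift): kimtirdum → kimsirdum
  rule 3: no change — kimsirdum
  rule 4 (unconditioned shift): kimsirdum → kimsildum
  rule 5: no change — kimsildum
  ⇒ Dogora kimsildum
If borrowed from Essol 'semtirdum' after the early changes, it would undergo only the recent ones:
  rule 4 (unconditioned shift): semtirdum → semtildum
  rule 5 (debuccalisation): semtildum → hemtildum
  ⇒ as a loan: hemtildum
Dogora 'hemtildum' matches the loan outcome 'hemtildum', not the inherited 'kimsildum' — it skipped the early Dogora changes, so it was borrowed from Essol.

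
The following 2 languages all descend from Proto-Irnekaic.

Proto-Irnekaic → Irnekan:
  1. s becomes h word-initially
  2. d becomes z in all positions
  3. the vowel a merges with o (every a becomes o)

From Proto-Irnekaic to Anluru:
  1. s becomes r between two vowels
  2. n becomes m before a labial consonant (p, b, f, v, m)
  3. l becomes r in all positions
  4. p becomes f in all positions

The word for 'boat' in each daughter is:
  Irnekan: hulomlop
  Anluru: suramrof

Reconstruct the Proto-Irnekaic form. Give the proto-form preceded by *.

*sulamlop

Position 6: Irnekan has l, Anluru has r. Irnekan preserves l here (none of its changes turn any other segment into l), so the proto-segment is *l.
Position 1: Irnekan has h, Anluru has s. Anluru preserves s here (none of its changes turn any other segment into s), so the proto-segment is *s.
Verify the candidate proto-form against each daughter:
Irnekan: *sulamlop
  sulamlop → hulamlop   [debuccalisation]
  hulamlop (rule 2 does not apply)
  hulamlop → hulomlop   [vowel merger]
  giving Irnekan hulomlop.
Anluru: start from *sulamlop.
  rule 1: no change — sulamlop
  rule 2: no change — sulamlop
  rule 3 (unconditioned shift): sulamlop → suramrop
  rule 4 (unconditioned shift): suramrop → suramrof
  ⇒ Anluru suramrof
No other proto-form is consistent with every reflex, so the reconstruction is *sulamlop.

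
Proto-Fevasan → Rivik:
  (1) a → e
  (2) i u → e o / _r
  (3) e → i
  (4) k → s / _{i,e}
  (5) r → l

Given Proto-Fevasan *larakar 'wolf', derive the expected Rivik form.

lilisil

Rivik: *larakar
  larakar → lereker   [vowel merger]
  lereker (rule 2 does not apply)
  lereker → lirikir   [vowel merger]
  lirikir → lirisir   [palatalisation]
  lirisir → lilisil   [unconditioned shift]
  giving Rivik lilisil.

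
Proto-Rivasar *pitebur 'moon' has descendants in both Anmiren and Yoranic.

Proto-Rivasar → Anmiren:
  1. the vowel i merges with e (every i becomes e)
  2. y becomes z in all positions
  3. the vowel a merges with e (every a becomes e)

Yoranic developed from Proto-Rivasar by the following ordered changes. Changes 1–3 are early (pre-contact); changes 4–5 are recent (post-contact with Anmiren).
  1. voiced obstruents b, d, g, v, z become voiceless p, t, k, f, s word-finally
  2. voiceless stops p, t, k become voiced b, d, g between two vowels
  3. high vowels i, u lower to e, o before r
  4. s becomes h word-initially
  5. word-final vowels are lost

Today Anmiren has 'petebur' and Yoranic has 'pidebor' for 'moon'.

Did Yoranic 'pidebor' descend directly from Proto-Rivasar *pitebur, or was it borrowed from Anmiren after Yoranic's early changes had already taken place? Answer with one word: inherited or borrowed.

inherited

If inherited, *pitebur would pass through all of Yoranic's changes:
Yoranic: start from *pitebur.
  rule 1: no change — pitebur
  rule 2 (intervocalic voicing): pitebur → pidebur
  rule 3 (pre-rhotic lowering): pidebur → pidebor
  rule 4: no change — pidebor
  rule 5: no change — pidebor
  ⇒ Yoranic pidebor
If borrowed from Anmiren 'petebur' after the early changes, it would undergo only the recent ones:
  rule 4 (debuccalisation): no change (petebur)
  rule 5 (apocope): no change (petebur)
  ⇒ as a loan: petebur
Yoranic 'pidebor' matches the inherited outcome exactly, so it is an inherited cognate, not a loan.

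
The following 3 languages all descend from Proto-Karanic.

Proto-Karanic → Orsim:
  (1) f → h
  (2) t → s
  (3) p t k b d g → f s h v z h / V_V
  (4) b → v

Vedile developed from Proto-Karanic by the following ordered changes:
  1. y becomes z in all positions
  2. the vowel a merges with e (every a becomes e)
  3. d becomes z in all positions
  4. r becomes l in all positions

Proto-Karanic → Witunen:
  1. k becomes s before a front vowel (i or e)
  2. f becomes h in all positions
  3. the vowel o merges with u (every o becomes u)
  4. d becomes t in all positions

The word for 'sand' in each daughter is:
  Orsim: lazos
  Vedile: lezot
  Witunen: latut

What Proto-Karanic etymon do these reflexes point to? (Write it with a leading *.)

*ladot

Position 4: Orsim has o, Vedile has o, Witunen has u. Orsim preserves o here (none of its changes turn any other segment into o), so the proto-segment is *o.
Position 2: Orsim has a, Vedile has e, Witunen has a. Orsim preserves a here (none of its changes turn any other segment into a), so the proto-segment is *a.
Verify the candidate proto-form against each daughter:
Orsim: start from *ladot.
  rule 1: no change — ladot
  rule 2 (unconditioned shift): ladot → lados
  rule 3 (intervocalic lenition): lados → lazos
  rule 4: no change — lazos
  ⇒ Orsim lazos
Vedile: *ladot > ledot > lezot  (by vowel merger, unconditioned shift)
Witunen: start from *ladot.
  rule 1: no change — ladot
  rule 2: no change — ladot
  rule 3 (vowel merger): ladot → ladut
  rule 4 (unconditioned shift): ladut → latut
  ⇒ Witunen latut
Only *ladot yields all of Orsim lazos, Vedile lezot, Witunen latut.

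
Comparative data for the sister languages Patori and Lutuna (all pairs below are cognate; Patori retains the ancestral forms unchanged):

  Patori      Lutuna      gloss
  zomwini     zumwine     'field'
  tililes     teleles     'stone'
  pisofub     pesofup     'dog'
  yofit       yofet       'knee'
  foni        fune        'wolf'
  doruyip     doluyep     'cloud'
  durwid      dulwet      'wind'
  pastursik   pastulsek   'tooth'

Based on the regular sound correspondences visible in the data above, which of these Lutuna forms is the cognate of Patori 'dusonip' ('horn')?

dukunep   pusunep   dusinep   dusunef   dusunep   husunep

foni ~ fune — Patori o corresponds to Lutuna u after a consonant, before a nasal.
doruyip ~ doluyep — Patori i corresponds to Lutuna e after a consonant, before a labial obstruent.
Applying these to Patori 'dusonip':
  dusonip → dusunip   (o→u after a consonant, before a nasal)
  dusunip → dusunep   (i→e after a consonant, before a labial obstruent)
So the Lutuna cognate is 'dusunep'.

dusunep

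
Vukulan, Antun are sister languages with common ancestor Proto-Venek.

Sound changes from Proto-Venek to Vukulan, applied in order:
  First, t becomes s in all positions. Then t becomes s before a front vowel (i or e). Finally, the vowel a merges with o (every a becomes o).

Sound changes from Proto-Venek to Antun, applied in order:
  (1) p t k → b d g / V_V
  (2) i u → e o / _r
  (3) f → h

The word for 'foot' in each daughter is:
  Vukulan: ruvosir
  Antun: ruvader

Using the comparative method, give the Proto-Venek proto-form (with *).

*ruvatir

Position 4: Vukulan has o, Antun has a. Antun preserves a here (none of its changes turn any other segment into a), so the proto-segment is *a.
Position 6: Vukulan has i, Antun has e. Vukulan preserves i here (none of its changes turn any other segment into i), so the proto-segment is *i.
Verify the candidate proto-form against each daughter:
Vukulan: *ruvatir
  ruvatir → ruvasir   [unconditioned shift]
  ruvasir (rule 2 does not apply)
  ruvasir → ruvosir   [vowel merger]
  giving Vukulan ruvosir.
Antun: *ruvatir
  ruvatir → ruvadir   [intervocalic voicing]
  ruvadir → ruvader   [pre-rhotic lowering]
  ruvader (rule 3 does not apply)
  giving Antun ruvader.
*ruvatir is the unique common source.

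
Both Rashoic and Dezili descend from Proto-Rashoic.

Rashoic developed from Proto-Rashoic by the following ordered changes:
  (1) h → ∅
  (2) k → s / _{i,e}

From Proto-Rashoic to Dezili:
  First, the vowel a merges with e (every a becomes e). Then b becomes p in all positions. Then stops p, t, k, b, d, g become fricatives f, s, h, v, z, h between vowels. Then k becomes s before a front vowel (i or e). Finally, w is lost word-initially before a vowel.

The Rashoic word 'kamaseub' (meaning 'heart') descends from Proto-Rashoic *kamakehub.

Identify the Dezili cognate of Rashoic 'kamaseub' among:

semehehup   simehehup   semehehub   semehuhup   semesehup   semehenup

semehehup

Dezili: *kamakehub
  kamakehub → kemekehub   [vowel merger]
  kemekehub → kemekehup   [unconditioned shift]
  kemekehup → kemehehup   [intervocalic lenition]
  kemehehup → semehehup   [palatalisation]
  semehehup (rule 5 does not apply)
  giving Dezili semehehup.
Only 'semehehup' matches the regular Dezili development of *kamakehub.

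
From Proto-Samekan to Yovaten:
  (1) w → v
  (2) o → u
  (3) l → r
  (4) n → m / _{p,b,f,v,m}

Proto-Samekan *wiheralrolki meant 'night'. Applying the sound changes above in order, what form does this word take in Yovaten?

viherarrurki

Yovaten: *wiheralrolki
  wiheralrolki → viheralrolki   [unconditioned shift]
  viheralrolki → viheralrulki   [vowel merger]
  viheralrulki → viherarrurki   [unconditioned shift]
  viherarrurki (rule 4 does not apply)
  giving Yovaten viherarrurki.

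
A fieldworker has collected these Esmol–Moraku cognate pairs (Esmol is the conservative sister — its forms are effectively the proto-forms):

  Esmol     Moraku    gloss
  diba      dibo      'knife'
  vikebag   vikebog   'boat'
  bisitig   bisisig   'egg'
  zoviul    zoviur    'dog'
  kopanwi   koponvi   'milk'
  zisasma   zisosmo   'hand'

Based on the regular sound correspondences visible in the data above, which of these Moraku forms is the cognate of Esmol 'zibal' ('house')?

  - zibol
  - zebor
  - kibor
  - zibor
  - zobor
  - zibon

zibor

vikebag ~ vikebog, zisasma ~ zisosmo — Esmol a corresponds to Moraku o after a consonant, before a consonant other than r, m, n, p, b, f, v.
zoviul ~ zoviur — Esmol l corresponds to Moraku r word-finally.
Applying these to Esmol 'zibal':
  zibal → zibol   (a→o after a consonant, before a consonant other than r, m, n, p, b, f, v)
  zibol → zibor   (l→r word-finally)
So the Moraku cognate is 'zibor'.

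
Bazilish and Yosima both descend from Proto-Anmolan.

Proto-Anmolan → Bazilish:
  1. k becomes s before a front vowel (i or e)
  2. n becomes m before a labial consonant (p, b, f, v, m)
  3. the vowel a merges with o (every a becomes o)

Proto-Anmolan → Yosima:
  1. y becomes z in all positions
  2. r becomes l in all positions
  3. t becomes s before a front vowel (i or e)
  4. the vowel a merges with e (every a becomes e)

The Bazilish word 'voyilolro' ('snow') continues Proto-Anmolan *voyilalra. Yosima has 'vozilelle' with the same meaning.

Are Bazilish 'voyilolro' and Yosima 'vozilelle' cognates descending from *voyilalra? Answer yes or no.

yes

Derive the expected Yosima reflex of *voyilalra:
Yosima: start from *voyilalra.
  rule 1 (unconditioned shift): voyilalra → vozilalra
  rule 2 (unconditioned shift): vozilalra → vozilalla
  rule 3: no change — vozilalla
  rule 4 (vowel merger): vozilalla → vozilelle
  ⇒ Yosima vozilelle
Yosima 'vozilelle' matches the regular reflex exactly, so the pair is cognate.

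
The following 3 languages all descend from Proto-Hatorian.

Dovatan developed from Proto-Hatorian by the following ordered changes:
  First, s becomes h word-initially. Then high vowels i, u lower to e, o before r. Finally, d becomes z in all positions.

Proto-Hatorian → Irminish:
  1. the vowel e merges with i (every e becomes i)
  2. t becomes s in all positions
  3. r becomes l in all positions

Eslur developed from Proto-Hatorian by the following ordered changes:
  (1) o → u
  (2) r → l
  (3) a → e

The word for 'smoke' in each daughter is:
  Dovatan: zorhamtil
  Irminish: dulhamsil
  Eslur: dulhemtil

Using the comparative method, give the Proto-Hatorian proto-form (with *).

*durhamtil

Position 1: Dovatan has z, Irminish has d, Eslur has d. Irminish preserves d here (none of its changes turn any other segment into d), so the proto-segment is *d.
Position 2: Dovatan has o, Irminish has u, Eslur has u. Irminish preserves u here (none of its changes turn any other segment into u), so the proto-segment is *u.
Verify the candidate proto-form against each daughter:
Dovatan: *durhamtil
  durhamtil (rule 1 does not apply)
  durhamtil → dorhamtil   [pre-rhotic lowering]
  dorhamtil → zorhamtil   [unconditioned shift]
  giving Dovatan zorhamtil.
Irminish: *durhamtil
  durhamtil (rule 1 does not apply)
  durhamtil → durhamsil   [unconditioned shift]
  durhamsil → dulhamsil   [unconditioned shift]
  giving Irminish dulhamsil.
Eslur: *durhamtil > dulhamtil > dulhemtil  (by unconditioned shift, vowel merger)
No other proto-form is consistent with every reflex, so the reconstruction is *durhamtil.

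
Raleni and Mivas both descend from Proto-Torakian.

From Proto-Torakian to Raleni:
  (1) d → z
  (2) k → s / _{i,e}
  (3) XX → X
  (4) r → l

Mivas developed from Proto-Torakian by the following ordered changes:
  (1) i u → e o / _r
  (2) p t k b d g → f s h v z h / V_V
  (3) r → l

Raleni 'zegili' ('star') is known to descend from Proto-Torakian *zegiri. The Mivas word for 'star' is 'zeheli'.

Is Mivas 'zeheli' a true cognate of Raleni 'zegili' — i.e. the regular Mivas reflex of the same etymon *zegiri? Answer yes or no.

yes

Derive the expected Mivas reflex of *zegiri:
Mivas: start from *zegiri.
  rule 1 (pre-rhotic lowering): zegiri → zegeri
  rule 2 (intervocalic lenition): zegeri → zeheri
  rule 3 (unconditioned shift): zeheri → zeheli
  ⇒ Mivas zeheli
Mivas 'zeheli' matches the regular reflex exactly, so the pair is cognate.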